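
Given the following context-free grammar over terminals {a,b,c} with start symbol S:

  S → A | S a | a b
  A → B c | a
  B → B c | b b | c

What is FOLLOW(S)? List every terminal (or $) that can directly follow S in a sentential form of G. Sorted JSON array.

Compute FIRST by fixpoint:
pass 1:
  A via A→a: +{a}
  B via B→b b: +{b}
  B via B→c: +{c}
  S via S→A: +{a}
  S: {a}  A: {a}  B: {b,c}
pass 2:
  A via A→B c: +{b,c}
  S via S→A: +{b,c}
  S: {a,b,c}  A: {a,b,c}  B: {b,c}
pass 3: (no change)
  S: {a,b,c}  A: {a,b,c}  B: {b,c}

FOLLOW iteration:
FOLLOW(S) := {$}
iter 1:
  A→B c: FOLLOW(B) ⊇ FIRST(c) = {c}; new: +{c}
  S→A: FOLLOW(A) ⊇ FOLLOW(S) ⊇ {$}; new: +{$}
  S→S a: FOLLOW(S) ⊇ FIRST(a) = {a}; new: +{a}
  FOLLOW(S)={$,a}  FOLLOW(A)={$}  FOLLOW(B)={c}
iter 2:
  S→A: FOLLOW(A) ⊇ FOLLOW(S) ⊇ {$,a}; new: +{a}
  FOLLOW(S)={$,a}  FOLLOW(A)={$,a}  FOLLOW(B)={c}
iter 3: — fixpoint
  FOLLOW(S)={$,a}  FOLLOW(A)={$,a}  FOLLOW(B)={c}

FOLLOW(S) = ["$", "a"]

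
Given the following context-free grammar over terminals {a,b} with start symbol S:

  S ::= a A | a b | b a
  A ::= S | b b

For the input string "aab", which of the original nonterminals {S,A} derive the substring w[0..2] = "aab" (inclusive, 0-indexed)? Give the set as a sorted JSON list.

Convert to CNF:
  S -> T0 A | T0 T1 | T1 T0
  A -> T0 A | T0 T1 | T1 T0 | T1 T1
  T0 -> a
  T1 -> b

CYK table (by increasing span) — only the sub-triangle for w[0..2]:
  [0..0]={T0}  "a"  orig:{}
  [1..1]={T0}  "a"  orig:{}
  [2..2]={T1}  "b"  orig:{}
  [0..1]=∅  "aa"
  [1..2]={A,S}  "ab"
  [0..2]={A,S}  "aab"

Original NTs in T[0,2] deriving "aab": ["A", "S"]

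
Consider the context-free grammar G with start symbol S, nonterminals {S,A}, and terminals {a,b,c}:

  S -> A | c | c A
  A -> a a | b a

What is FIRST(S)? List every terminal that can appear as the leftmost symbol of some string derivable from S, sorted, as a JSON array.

FIRST iteration:
[1]
  A via A→a a: +{a}
  A via A→b a: +{b}
  S via S→A: +{a,b}
  S via S→c: +{c}
  FIRST(S)={a,b,c}  FIRST(A)={a,b}
[2] (no change)
  FIRST(S)={a,b,c}  FIRST(A)={a,b}

FIRST(S) = ["a", "b", "c"]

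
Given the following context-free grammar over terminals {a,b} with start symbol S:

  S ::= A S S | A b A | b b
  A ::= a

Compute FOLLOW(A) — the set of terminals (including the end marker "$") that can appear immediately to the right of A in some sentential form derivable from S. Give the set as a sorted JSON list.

Compute FIRST by fixpoint:
[1]
  A via A→a: +{a}
  S via S→A S S: +{a}
  S via S→b b: +{b}
  S: {a,b}  A: {a}
[2] — fixpoint
  S: {a,b}  A: {a}

FOLLOW sets:
initialize: $ ∈ FOLLOW(S)
pass 1:
  S→A S S: FOLLOW(A) ⊇ FIRST(S) = {a,b}; new: +{a,b}
  S→A S S: FOLLOW(S) ⊇ FIRST(S) = {a,b}; new: +{a,b}
  S→A b A: FOLLOW(A) ⊇ FOLLOW(S) ⊇ {$,a,b}; new: +{$}
  FOLLOW(S)={$,a,b}  FOLLOW(A)={$,a,b}
pass 2: (no change)
  FOLLOW(S)={$,a,b}  FOLLOW(A)={$,a,b}

FOLLOW(A) = ["$", "a", "b"]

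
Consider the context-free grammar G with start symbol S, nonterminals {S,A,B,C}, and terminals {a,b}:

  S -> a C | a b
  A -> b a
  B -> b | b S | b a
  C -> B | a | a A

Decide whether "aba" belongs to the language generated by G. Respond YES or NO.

Convert to CNF:
  S -> T1 C | T1 T0
  A -> T0 T1
  B -> T0 S | T0 T1 | b
  C -> T0 S | T0 T1 | T1 A | a | b
  T0 -> b
  T1 -> a

CYK fill:
  [0..0]={C,T1}  "a"  orig:{C}
  [1..1]={B,C,T0}  "b"  orig:{B,C}
  [2..2]={C,T1}  "a"  orig:{C}
  [0..1]={S}  "ab"
  [1..2]={A,B,C}  "ba"
  [0..2]={C,S}  "aba"

S ∈ T[0,2] ⇒ YES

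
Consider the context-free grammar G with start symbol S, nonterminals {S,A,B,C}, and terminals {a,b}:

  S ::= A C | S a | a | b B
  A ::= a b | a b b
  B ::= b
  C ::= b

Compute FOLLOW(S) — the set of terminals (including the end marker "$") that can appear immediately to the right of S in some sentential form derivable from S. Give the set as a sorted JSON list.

FIRST sets, iterate to fixpoint:
iter 1:
  A via A→a b: +{a}
  B via B→b: +{b}
  C via C→b: +{b}
  S via S→A C: +{a}
  S via S→b B: +{b}
  FIRST[S]={a,b}  FIRST[A]={a}  FIRST[B]={b}  FIRST[C]={b}
iter 2: — fixpoint
  FIRST[S]={a,b}  FIRST[A]={a}  FIRST[B]={b}  FIRST[C]={b}

FOLLOW iteration:
initialize: $ ∈ FOLLOW(S)
pass 1:
  S→A C: FOLLOW(A) ⊇ FIRST(C) = {b}; new: +{b}
  S→A C: FOLLOW(C) ⊇ FOLLOW(S) ⊇ {$}; new: +{$}
  S→S a: FOLLOW(S) ⊇ FIRST(a) = {a}; new: +{a}
  S→b B: FOLLOW(B) ⊇ FOLLOW(S) ⊇ {$,a}; new: +{$,a}
  FOLLOW[S]={$,a}  FOLLOW[A]={b}  FOLLOW[B]={$,a}  FOLLOW[C]={$}
pass 2:
  S→A C: FOLLOW(C) ⊇ FOLLOW(S) ⊇ {$,a}; new: +{a}
  FOLLOW[S]={$,a}  FOLLOW[A]={b}  FOLLOW[B]={$,a}  FOLLOW[C]={$,a}
pass 3: done
  FOLLOW[S]={$,a}  FOLLOW[A]={b}  FOLLOW[B]={$,a}  FOLLOW[C]={$,a}

FOLLOW(S) = ["$", "a"]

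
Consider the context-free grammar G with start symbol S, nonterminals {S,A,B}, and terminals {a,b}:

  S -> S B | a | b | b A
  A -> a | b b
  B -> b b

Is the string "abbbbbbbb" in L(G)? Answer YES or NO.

Convert to CNF:
  S -> S B | T0 A | a | b
  A -> T0 T0 | a
  B -> T0 T0
  T0 -> b

CYK fill:
  T[0,0] 'a' = {A,S}
  T[1,1] 'b' = {S,T0}  orig:{S}
  T[2,2] 'b' = {S,T0}  orig:{S}
  T[3,3] 'b' = {S,T0}  orig:{S}
  T[4,4] 'b' = {S,T0}  orig:{S}
  T[5,5] 'b' = {S,T0}  orig:{S}
  T[6,6] 'b' = {S,T0}  orig:{S}
  T[7,7] 'b' = {S,T0}  orig:{S}
  T[8,8] 'b' = {S,T0}  orig:{S}
  T[0,1] 'ab' = ∅
  T[1,2] 'bb' = {A,B}
  T[2,3] 'bb' = {A,B}
  T[3,4] 'bb' = {A,B}
  T[4,5] 'bb' = {A,B}
  T[5,6] 'bb' = {A,B}
  T[6,7] 'bb' = {A,B}
  T[7,8] 'bb' = {A,B}
  T[0,2] 'abb' = {S}
  T[1,3] 'bbb' = {S}
  T[2,4] 'bbb' = {S}
  T[3,5] 'bbb' = {S}
  T[4,6] 'bbb' = {S}
  T[5,7] 'bbb' = {S}
  T[6,8] 'bbb' = {S}
  T[0,3] 'abbb' = ∅
  T[1,4] 'bbbb' = ∅
  T[2,5] 'bbbb' = ∅
  T[3,6] 'bbbb' = ∅
  T[4,7] 'bbbb' = ∅
  T[5,8] 'bbbb' = ∅
  T[0,4] 'abbbb' = {S}
  T[1,5] 'bbbbb' = {S}
  T[2,6] 'bbbbb' = {S}
  T[3,7] 'bbbbb' = {S}
  T[4,8] 'bbbbb' = {S}
  T[0,5] 'abbbbb' = ∅
  T[1,6] 'bbbbbb' = ∅
  T[2,7] 'bbbbbb' = ∅
  T[3,8] 'bbbbbb' = ∅
  T[0,6] 'abbbbbb' = {S}
  T[1,7] 'bbbbbbb' = {S}
  T[2,8] 'bbbbbbb' = {S}
  T[0,7] 'abbbbbbb' = ∅
  T[1,8] 'bbbbbbbb' = ∅
  T[0,8] 'abbbbbbbb' = {S}

S ∈ T[0,8] ⇒ YES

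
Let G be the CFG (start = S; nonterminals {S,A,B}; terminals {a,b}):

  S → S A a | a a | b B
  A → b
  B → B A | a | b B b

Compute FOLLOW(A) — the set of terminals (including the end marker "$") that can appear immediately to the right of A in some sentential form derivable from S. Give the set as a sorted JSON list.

FIRST sets, iterate to fixpoint:
[1]
  A via A→b: +{b}
  B via B→a: +{a}
  B via B→b B b: +{b}
  S via S→a a: +{a}
  S via S→b B: +{b}
  FIRST(S)={a,b}  FIRST(A)={b}  FIRST(B)={a,b}
[2] (stable)
  FIRST(S)={a,b}  FIRST(A)={b}  FIRST(B)={a,b}

FOLLOW sets:
FOLLOW(S) := {$}
round 1:
  B→B A: FOLLOW(B) ⊇ FIRST(A) = {b}; new: +{b}
  B→B A: FOLLOW(A) ⊇ FOLLOW(B) ⊇ {b}; new: +{b}
  S→S A a: FOLLOW(S) ⊇ FIRST(A) = {b}; new: +{b}
  S→S A a: FOLLOW(A) ⊇ FIRST(a) = {a}; new: +{a}
  S→b B: FOLLOW(B) ⊇ FOLLOW(S) ⊇ {$,b}; new: +{$}
  S: {$,b}  A: {a,b}  B: {$,b}
round 2:
  B→B A: FOLLOW(A) ⊇ FOLLOW(B) ⊇ {$,b}; new: +{$}
  S: {$,b}  A: {$,a,b}  B: {$,b}
round 3: (no change)
  S: {$,b}  A: {$,a,b}  B: {$,b}

FOLLOW(A) = ["$", "a", "b"]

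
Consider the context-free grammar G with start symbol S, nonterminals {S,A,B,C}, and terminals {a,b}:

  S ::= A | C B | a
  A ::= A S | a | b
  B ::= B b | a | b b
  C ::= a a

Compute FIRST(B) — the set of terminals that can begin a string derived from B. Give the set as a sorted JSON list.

FIRST iteration:
pass 1:
  A via A→a: +{a}
  A via A→b: +{b}
  B via B→a: +{a}
  B via B→b b: +{b}
  C via C→a a: +{a}
  S via S→A: +{a,b}
  FIRST(S)={a,b}  FIRST(A)={a,b}  FIRST(B)={a,b}  FIRST(C)={a}
pass 2: done
  FIRST(S)={a,b}  FIRST(A)={a,b}  FIRST(B)={a,b}  FIRST(C)={a}

FIRST(B) = ["a", "b"]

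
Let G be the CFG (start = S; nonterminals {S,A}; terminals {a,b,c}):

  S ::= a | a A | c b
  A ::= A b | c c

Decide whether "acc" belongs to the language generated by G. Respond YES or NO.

Convert to CNF:
  S -> T1 T0 | T2 A | a
  A -> A T0 | T1 T1
  T0 -> b
  T1 -> c
  T2 -> a

CYK fill:
  T[0,0] 'a' = {S,T2}  orig:{S}
  T[1,1] 'c' = {T1}  orig:{}
  T[2,2] 'c' = {T1}  orig:{}
  T[0,1] 'ac' = ∅
  T[1,2] 'cc' = {A}
  T[0,2] 'acc' = {S}

S ∈ T[0,2] ⇒ YES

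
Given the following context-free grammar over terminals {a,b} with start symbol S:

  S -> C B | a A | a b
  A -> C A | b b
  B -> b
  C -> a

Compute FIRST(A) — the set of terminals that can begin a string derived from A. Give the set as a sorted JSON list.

FIRST sets, iterate to fixpoint:
iter 1:
  A via A→b b: +{b}
  B via B→b: +{b}
  C via C→a: +{a}
  S via S→C B: +{a}
  S: {a}  A: {b}  B: {b}  C: {a}
iter 2:
  A via A→C A: +{a}
  S: {a}  A: {a,b}  B: {b}  C: {a}
iter 3: (no change)
  S: {a}  A: {a,b}  B: {b}  C: {a}

FIRST(A) = ["a", "b"]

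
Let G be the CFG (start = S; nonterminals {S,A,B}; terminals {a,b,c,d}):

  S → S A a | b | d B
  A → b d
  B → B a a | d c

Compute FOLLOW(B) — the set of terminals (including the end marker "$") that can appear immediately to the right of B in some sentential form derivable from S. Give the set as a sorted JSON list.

FIRST sets, iterate to fixpoint:
iter 1:
  A via A→b d: +{b}
  B via B→d c: +{d}
  S via S→b: +{b}
  S via S→d B: +{d}
  FIRST[S]={b,d}  FIRST[A]={b}  FIRST[B]={d}
iter 2: — fixpoint
  FIRST[S]={b,d}  FIRST[A]={b}  FIRST[B]={d}

FOLLOW sets:
FOLLOW(S) := {$}
round 1:
  B→B a a: FOLLOW(B) ⊇ FIRST(a) = {a}; new: +{a}
  S→S A a: FOLLOW(S) ⊇ FIRST(A) = {b}; new: +{b}
  S→S A a: FOLLOW(A) ⊇ FIRST(a) = {a}; new: +{a}
  S→d B: FOLLOW(B) ⊇ FOLLOW(S) ⊇ {$,b}; new: +{$,b}
  FOLLOW[S]={$,b}  FOLLOW[A]={a}  FOLLOW[B]={$,a,b}
round 2: done
  FOLLOW[S]={$,b}  FOLLOW[A]={a}  FOLLOW[B]={$,a,b}

FOLLOW(B) = ["$", "a", "b"]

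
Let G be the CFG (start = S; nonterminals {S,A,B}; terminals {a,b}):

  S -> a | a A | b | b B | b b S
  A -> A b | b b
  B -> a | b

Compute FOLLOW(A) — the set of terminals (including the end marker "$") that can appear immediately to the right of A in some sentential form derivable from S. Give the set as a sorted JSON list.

FIRST sets, iterate to fixpoint:
[1]
  A via A→b b: +{b}
  B via B→a: +{a}
  B via B→b: +{b}
  S via S→a: +{a}
  S via S→b: +{b}
  FIRST[S]={a,b}  FIRST[A]={b}  FIRST[B]={a,b}
[2] (stable)
  FIRST[S]={a,b}  FIRST[A]={b}  FIRST[B]={a,b}

FOLLOW iteration:
seed FOLLOW(S) with $
[1]
  A→A b: FOLLOW(A) ⊇ FIRST(b) = {b}; new: +{b}
  S→a A: FOLLOW(A) ⊇ FOLLOW(S) ⊇ {$}; new: +{$}
  S→b B: FOLLOW(B) ⊇ FOLLOW(S) ⊇ {$}; new: +{$}
  FOLLOW[S]={$}  FOLLOW[A]={$,b}  FOLLOW[B]={$}
[2] (stable)
  FOLLOW[S]={$}  FOLLOW[A]={$,b}  FOLLOW[B]={$}

FOLLOW(A) = ["$", "b"]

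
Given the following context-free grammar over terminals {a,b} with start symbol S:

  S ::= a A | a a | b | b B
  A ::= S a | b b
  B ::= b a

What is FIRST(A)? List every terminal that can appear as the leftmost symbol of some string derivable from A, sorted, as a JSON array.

Compute FIRST by fixpoint:
iter 1:
  A via A→b b: +{b}
  B via B→b a: +{b}
  S via S→a A: +{a}
  S via S→b: +{b}
  FIRST(S)={a,b}  FIRST(A)={b}  FIRST(B)={b}
iter 2:
  A via A→S a: +{a}
  FIRST(S)={a,b}  FIRST(A)={a,b}  FIRST(B)={b}
iter 3: — fixpoint
  FIRST(S)={a,b}  FIRST(A)={a,b}  FIRST(B)={b}

FIRST(A) = ["a", "b"]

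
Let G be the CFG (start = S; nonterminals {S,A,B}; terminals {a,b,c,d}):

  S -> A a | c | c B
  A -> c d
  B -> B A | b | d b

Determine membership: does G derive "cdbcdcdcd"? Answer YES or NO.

CNF form of G:
  S -> A T3 | T0 B | c
  A -> T0 T1
  B -> B A | T1 T2 | b
  T0 -> c
  T1 -> d
  T2 -> b
  T3 -> a

Fill CYK table bottom-up:
  cell(0,0) c: {S,T0}  orig:{S}
  cell(1,1) d: {T1}  orig:{}
  cell(2,2) b: {B,T2}  orig:{B}
  cell(3,3) c: {S,T0}  orig:{S}
  cell(4,4) d: {T1}  orig:{}
  cell(5,5) c: {S,T0}  orig:{S}
  cell(6,6) d: {T1}  orig:{}
  cell(7,7) c: {S,T0}  orig:{S}
  cell(8,8) d: {T1}  orig:{}
  cell(0,1) cd: {A}
  cell(1,2) db: {B}
  cell(2,3) bc: ∅
  cell(3,4) cd: {A}
  cell(4,5) dc: ∅
  cell(5,6) cd: {A}
  cell(6,7) dc: ∅
  cell(7,8) cd: {A}
  cell(0,2) cdb: {S}
  cell(1,3) dbc: ∅
  cell(2,4) bcd: {B}
  cell(3,5) cdc: ∅
  cell(4,6) dcd: ∅
  cell(5,7) cdc: ∅
  cell(6,8) dcd: ∅
  cell(0,3) cdbc: ∅
  cell(1,4) dbcd: {B}
  cell(2,5) bcdc: ∅
  cell(3,6) cdcd: ∅
  cell(4,7) dcdc: ∅
  cell(5,8) cdcd: ∅
  cell(0,4) cdbcd: {S}
  cell(1,5) dbcdc: ∅
  cell(2,6) bcdcd: {B}
  cell(3,7) cdcdc: ∅
  cell(4,8) dcdcd: ∅
  cell(0,5) cdbcdc: ∅
  cell(1,6) dbcdcd: {B}
  cell(2,7) bcdcdc: ∅
  cell(3,8) cdcdcd: ∅
  cell(0,6) cdbcdcd: {S}
  cell(1,7) dbcdcdc: ∅
  cell(2,8) bcdcdcd: {B}
  cell(0,7) cdbcdcdc: ∅
  cell(1,8) dbcdcdcd: {B}
  cell(0,8) cdbcdcdcd: {S}

S ∈ T[0,8] ⇒ YES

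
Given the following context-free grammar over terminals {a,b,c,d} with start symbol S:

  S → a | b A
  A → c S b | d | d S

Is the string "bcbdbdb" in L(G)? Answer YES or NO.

Convert to CNF:
  S -> T1 A | a
  A -> T0 X3 | T2 S | d
  T0 -> c
  T1 -> b
  T2 -> d
  X3 -> S T1

CYK table (by increasing span):
  cell(0,0) b: {T1}  orig:{}
  cell(1,1) c: {T0}  orig:{}
  cell(2,2) b: {T1}  orig:{}
  cell(3,3) d: {A,T2}  orig:{A}
  cell(4,4) b: {T1}  orig:{}
  cell(5,5) d: {A,T2}  orig:{A}
  cell(6,6) b: {T1}  orig:{}
  cell(0,1) bc: ∅
  cell(1,2) cb: ∅
  cell(2,3) bd: {S}
  cell(3,4) db: ∅
  cell(4,5) bd: {S}
  cell(5,6) db: ∅
  cell(0,2) bcb: ∅
  cell(1,3) cbd: ∅
  cell(2,4) bdb: {X3}  orig:{}
  cell(3,5) dbd: {A}
  cell(4,6) bdb: {X3}  orig:{}
  cell(0,3) bcbd: ∅
  cell(1,4) cbdb: {A}
  cell(2,5) bdbd: {S}
  cell(3,6) dbdb: ∅
  cell(0,4) bcbdb: {S}
  cell(1,5) cbdbd: ∅
  cell(2,6) bdbdb: {X3}  orig:{}
  cell(0,5) bcbdbd: ∅
  cell(1,6) cbdbdb: {A}
  cell(0,6) bcbdbdb: {S}

S ∈ T[0,6] ⇒ YES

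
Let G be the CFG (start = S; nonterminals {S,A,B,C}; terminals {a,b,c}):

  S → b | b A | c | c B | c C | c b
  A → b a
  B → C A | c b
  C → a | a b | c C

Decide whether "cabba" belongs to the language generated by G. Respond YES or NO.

Convert to CNF:
  S -> T0 A | T2 B | T2 C | T2 T0 | b | c
  A -> T0 T1
  B -> C A | T2 T0
  C -> T1 T0 | T2 C | a
  T0 -> b
  T1 -> a
  T2 -> c

CYK table (by increasing span):
  cell(0,0) c: {S,T2}  orig:{S}
  cell(1,1) a: {C,T1}  orig:{C}
  cell(2,2) b: {S,T0}  orig:{S}
  cell(3,3) b: {S,T0}  orig:{S}
  cell(4,4) a: {C,T1}  orig:{C}
  cell(0,1) ca: {C,S}
  cell(1,2) ab: {C}
  cell(2,3) bb: ∅
  cell(3,4) ba: {A}
  cell(0,2) cab: {C,S}
  cell(1,3) abb: ∅
  cell(2,4) bba: {S}
  cell(0,3) cabb: ∅
  cell(1,4) abba: {B}
  cell(0,4) cabba: {B,S}

S ∈ T[0,4] ⇒ YES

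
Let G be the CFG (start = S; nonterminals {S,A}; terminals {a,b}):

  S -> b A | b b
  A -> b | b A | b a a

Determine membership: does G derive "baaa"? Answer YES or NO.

CNF form of G:
  S -> T0 A | T0 T0
  A -> T0 A | T0 X2 | b
  T0 -> b
  T1 -> a
  X2 -> T1 T1

Fill CYK table bottom-up:
  T[0,0] 'b' = {A,T0}  orig:{A}
  T[1,1] 'a' = {T1}  orig:{}
  T[2,2] 'a' = {T1}  orig:{}
  T[3,3] 'a' = {T1}  orig:{}
  T[0,1] 'ba' = ∅
  T[1,2] 'aa' = {X2}  orig:{}
  T[2,3] 'aa' = {X2}  orig:{}
  T[0,2] 'baa' = {A}
  T[1,3] 'aaa' = ∅
  T[0,3] 'baaa' = ∅

S ∉ T[0,3] ⇒ NO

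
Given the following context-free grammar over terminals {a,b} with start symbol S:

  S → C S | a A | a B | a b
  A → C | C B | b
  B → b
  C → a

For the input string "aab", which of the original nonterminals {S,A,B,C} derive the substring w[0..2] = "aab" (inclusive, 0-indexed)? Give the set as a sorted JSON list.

Convert to CNF:
  S -> C S | T0 A | T0 B | T0 T1
  A -> C B | a | b
  B -> b
  C -> a
  T0 -> a
  T1 -> b

CYK table (by increasing span) — only the sub-triangle for w[0..2]:
  cell(0,0) a: {A,C,T0}  orig:{A,C}
  cell(1,1) a: {A,C,T0}  orig:{A,C}
  cell(2,2) b: {A,B,T1}  orig:{A,B}
  cell(0,1) aa: {S}
  cell(1,2) ab: {A,S}
  cell(0,2) aab: {S}

Original NTs in T[0,2] deriving "aab": ["S"]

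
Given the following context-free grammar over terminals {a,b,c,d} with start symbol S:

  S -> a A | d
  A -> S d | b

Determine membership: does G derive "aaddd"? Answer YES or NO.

Convert to CNF:
  S -> T1 A | d
  A -> S T0 | b
  T0 -> d
  T1 -> a

Fill CYK table bottom-up:
  [0..0]={T1}  "a"  orig:{}
  [1..1]={T1}  "a"  orig:{}
  [2..2]={S,T0}  "d"  orig:{S}
  [3..3]={S,T0}  "d"  orig:{S}
  [4..4]={S,T0}  "d"  orig:{S}
  [0..1]=∅  "aa"
  [1..2]=∅  "ad"
  [2..3]={A}  "dd"
  [3..4]={A}  "dd"
  [0..2]=∅  "aad"
  [1..3]={S}  "add"
  [2..4]=∅  "ddd"
  [0..3]=∅  "aadd"
  [1..4]={A}  "addd"
  [0..4]={S}  "aaddd"

S ∈ T[0,4] ⇒ YES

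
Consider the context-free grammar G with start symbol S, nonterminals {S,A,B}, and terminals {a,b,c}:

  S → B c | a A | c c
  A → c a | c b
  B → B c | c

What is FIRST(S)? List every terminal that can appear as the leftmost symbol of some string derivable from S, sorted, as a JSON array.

Compute FIRST by fixpoint:
pass 1:
  A via A→c a: +{c}
  B via B→c: +{c}
  S via S→B c: +{c}
  S via S→a A: +{a}
  FIRST(S)={a,c}  FIRST(A)={c}  FIRST(B)={c}
pass 2: done
  FIRST(S)={a,c}  FIRST(A)={c}  FIRST(B)={c}

FIRST(S) = ["a", "c"]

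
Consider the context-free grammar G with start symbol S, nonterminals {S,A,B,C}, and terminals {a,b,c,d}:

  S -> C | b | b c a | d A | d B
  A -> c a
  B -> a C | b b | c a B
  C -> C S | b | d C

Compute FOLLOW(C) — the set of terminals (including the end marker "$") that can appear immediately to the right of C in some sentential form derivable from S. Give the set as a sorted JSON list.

Compute FIRST by fixpoint:
pass 1:
  A via A→c a: +{c}
  B via B→a C: +{a}
  B via B→b b: +{b}
  B via B→c a B: +{c}
  C via C→b: +{b}
  C via C→d C: +{d}
  S via S→C: +{b,d}
  FIRST[S]={b,d}  FIRST[A]={c}  FIRST[B]={a,b,c}  FIRST[C]={b,d}
pass 2: — fixpoint
  FIRST[S]={b,d}  FIRST[A]={c}  FIRST[B]={a,b,c}  FIRST[C]={b,d}

Compute FOLLOW by fixpoint:
FOLLOW(S) := {$}
round 1:
  C→C S: FOLLOW(C) ⊇ FIRST(S) = {b,d}; new: +{b,d}
  C→C S: FOLLOW(S) ⊇ FOLLOW(C) ⊇ {b,d}; new: +{b,d}
  S→C: FOLLOW(C) ⊇ FOLLOW(S) ⊇ {$,b,d}; new: +{$}
  S→d A: FOLLOW(A) ⊇ FOLLOW(S) ⊇ {$,b,d}; new: +{$,b,d}
  S→d B: FOLLOW(B) ⊇ FOLLOW(S) ⊇ {$,b,d}; new: +{$,b,d}
  FOLLOW(S)={$,b,d}  FOLLOW(A)={$,b,d}  FOLLOW(B)={$,b,d}  FOLLOW(C)={$,b,d}
round 2: done
  FOLLOW(S)={$,b,d}  FOLLOW(A)={$,b,d}  FOLLOW(B)={$,b,d}  FOLLOW(C)={$,b,d}

FOLLOW(C) = ["$", "b", "d"]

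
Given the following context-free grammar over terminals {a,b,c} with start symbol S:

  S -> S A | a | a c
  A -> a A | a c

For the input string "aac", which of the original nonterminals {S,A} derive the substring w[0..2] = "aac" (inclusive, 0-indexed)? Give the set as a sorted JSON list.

CNF form of G:
  S -> S A | T0 T1 | a
  A -> T0 A | T0 T1
  T0 -> a
  T1 -> c

CYK table (by increasing span) — only the sub-triangle for w[0..2]:
  T[0,0] 'a' = {S,T0}  orig:{S}
  T[1,1] 'a' = {S,T0}  orig:{S}
  T[2,2] 'c' = {T1}  orig:{}
  T[0,1] 'aa' = ∅
  T[1,2] 'ac' = {A,S}
  T[0,2] 'aac' = {A,S}

Original NTs in T[0,2] deriving "aac": ["A", "S"]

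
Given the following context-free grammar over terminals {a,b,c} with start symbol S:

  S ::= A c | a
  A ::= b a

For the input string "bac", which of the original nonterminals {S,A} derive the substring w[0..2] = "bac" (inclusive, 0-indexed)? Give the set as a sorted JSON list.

Convert to CNF:
  S -> A T2 | a
  A -> T0 T1
  T0 -> b
  T1 -> a
  T2 -> c

Fill CYK table bottom-up — only the sub-triangle for w[0..2]:
  cell(0,0) b: {T0}  orig:{}
  cell(1,1) a: {S,T1}  orig:{S}
  cell(2,2) c: {T2}  orig:{}
  cell(0,1) ba: {A}
  cell(1,2) ac: ∅
  cell(0,2) bac: {S}

Original NTs in T[0,2] deriving "bac": ["S"]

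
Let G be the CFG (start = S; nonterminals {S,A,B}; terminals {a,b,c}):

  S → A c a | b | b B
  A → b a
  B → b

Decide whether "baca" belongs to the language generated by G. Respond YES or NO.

Convert to CNF:
  S -> A X3 | T0 B | b
  A -> T0 T1
  B -> b
  T0 -> b
  T1 -> a
  T2 -> c
  X3 -> T2 T1

CYK table (by increasing span):
  cell(0,0) b: {B,S,T0}  orig:{B,S}
  cell(1,1) a: {T1}  orig:{}
  cell(2,2) c: {T2}  orig:{}
  cell(3,3) a: {T1}  orig:{}
  cell(0,1) ba: {A}
  cell(1,2) ac: ∅
  cell(2,3) ca: {X3}  orig:{}
  cell(0,2) bac: ∅
  cell(1,3) aca: ∅
  cell(0,3) baca: {S}

S ∈ T[0,3] ⇒ YES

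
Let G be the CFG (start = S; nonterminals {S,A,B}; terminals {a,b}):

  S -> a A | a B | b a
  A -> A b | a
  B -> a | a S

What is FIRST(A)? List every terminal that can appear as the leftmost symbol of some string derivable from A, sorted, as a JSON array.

FIRST sets, iterate to fixpoint:
[1]
  A via A→a: +{a}
  B via B→a: +{a}
  S via S→a A: +{a}
  S via S→b a: +{b}
  S: {a,b}  A: {a}  B: {a}
[2] (stable)
  S: {a,b}  A: {a}  B: {a}

FIRST(A) = ["a"]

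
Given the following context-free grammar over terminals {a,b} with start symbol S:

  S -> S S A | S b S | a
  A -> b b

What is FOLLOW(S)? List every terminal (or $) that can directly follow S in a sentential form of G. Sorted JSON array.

FIRST sets, iterate to fixpoint:
round 1:
  A via A→b b: +{b}
  S via S→a: +{a}
  FIRST(S)={a}  FIRST(A)={b}
round 2: (stable)
  FIRST(S)={a}  FIRST(A)={b}

FOLLOW iteration:
seed FOLLOW(S) with $
round 1:
  S→S S A: FOLLOW(S) ⊇ FIRST(S) = {a}; new: +{a}
  S→S S A: FOLLOW(S) ⊇ FIRST(A) = {b}; new: +{b}
  S→S S A: FOLLOW(A) ⊇ FOLLOW(S) ⊇ {$,a,b}; new: +{$,a,b}
  S: {$,a,b}  A: {$,a,b}
round 2: done
  S: {$,a,b}  A: {$,a,b}

FOLLOW(S) = ["$", "a", "b"]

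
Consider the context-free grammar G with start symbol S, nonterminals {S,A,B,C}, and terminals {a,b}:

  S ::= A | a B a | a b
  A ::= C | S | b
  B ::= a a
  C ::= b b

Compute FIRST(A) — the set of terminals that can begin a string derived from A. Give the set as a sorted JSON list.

FIRST sets, iterate to fixpoint:
pass 1:
  A via A→b: +{b}
  B via B→a a: +{a}
  C via C→b b: +{b}
  S via S→A: +{b}
  S via S→a B a: +{a}
  S: {a,b}  A: {b}  B: {a}  C: {b}
pass 2:
  A via A→S: +{a}
  S: {a,b}  A: {a,b}  B: {a}  C: {b}
pass 3: (stable)
  S: {a,b}  A: {a,b}  B: {a}  C: {b}

FIRST(A) = ["a", "b"]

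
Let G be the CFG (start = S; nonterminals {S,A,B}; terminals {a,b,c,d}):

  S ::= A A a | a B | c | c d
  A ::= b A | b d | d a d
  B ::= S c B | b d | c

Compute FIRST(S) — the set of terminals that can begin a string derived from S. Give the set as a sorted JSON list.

FIRST iteration:
round 1:
  A via A→b A: +{b}
  A via A→d a d: +{d}
  B via B→b d: +{b}
  B via B→c: +{c}
  S via S→A A a: +{b,d}
  S via S→a B: +{a}
  S via S→c: +{c}
  FIRST[S]={a,b,c,d}  FIRST[A]={b,d}  FIRST[B]={b,c}
round 2:
  B via B→S c B: +{a,d}
  FIRST[S]={a,b,c,d}  FIRST[A]={b,d}  FIRST[B]={a,b,c,d}
round 3: done
  FIRST[S]={a,b,c,d}  FIRST[A]={b,d}  FIRST[B]={a,b,c,d}

FIRST(S) = ["a", "b", "c", "d"]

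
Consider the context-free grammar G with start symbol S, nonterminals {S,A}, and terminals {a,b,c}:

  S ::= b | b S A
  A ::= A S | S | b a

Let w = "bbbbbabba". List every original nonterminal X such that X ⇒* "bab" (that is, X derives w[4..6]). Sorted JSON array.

Convert to CNF:
  S -> T0 X3 | b
  A -> A S | T0 T1 | T0 X2 | b
  T0 -> b
  T1 -> a
  X2 -> S A
  X3 -> S A

CYK fill (cells [i..j] with 4 ≤ i ≤ j ≤ 6 only):
  T[4,4] 'b' = {A,S,T0}  orig:{A,S}
  T[5,5] 'a' = {T1}  orig:{}
  T[6,6] 'b' = {A,S,T0}  orig:{A,S}
  T[4,5] 'ba' = {A}
  T[5,6] 'ab' = ∅
  T[4,6] 'bab' = {A}

Original NTs in T[4,6] deriving "bab": ["A"]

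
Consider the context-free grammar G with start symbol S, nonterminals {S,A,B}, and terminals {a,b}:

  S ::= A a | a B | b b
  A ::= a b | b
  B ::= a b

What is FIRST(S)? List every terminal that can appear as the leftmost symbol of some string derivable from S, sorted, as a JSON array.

Compute FIRST by fixpoint:
[1]
  A via A→a b: +{a}
  A via A→b: +{b}
  B via B→a b: +{a}
  S via S→A a: +{a,b}
  S: {a,b}  A: {a,b}  B: {a}
[2] (no change)
  S: {a,b}  A: {a,b}  B: {a}

FIRST(S) = ["a", "b"]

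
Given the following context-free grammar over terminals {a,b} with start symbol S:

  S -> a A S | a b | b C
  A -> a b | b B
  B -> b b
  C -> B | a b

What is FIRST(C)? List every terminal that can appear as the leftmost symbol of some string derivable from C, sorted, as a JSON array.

Compute FIRST by fixpoint:
round 1:
  A via A→a b: +{a}
  A via A→b B: +{b}
  B via B→b b: +{b}
  C via C→B: +{b}
  C via C→a b: +{a}
  S via S→a A S: +{a}
  S via S→b C: +{b}
  FIRST(S)={a,b}  FIRST(A)={a,b}  FIRST(B)={b}  FIRST(C)={a,b}
round 2: (stable)
  FIRST(S)={a,b}  FIRST(A)={a,b}  FIRST(B)={b}  FIRST(C)={a,b}

FIRST(C) = ["a", "b"]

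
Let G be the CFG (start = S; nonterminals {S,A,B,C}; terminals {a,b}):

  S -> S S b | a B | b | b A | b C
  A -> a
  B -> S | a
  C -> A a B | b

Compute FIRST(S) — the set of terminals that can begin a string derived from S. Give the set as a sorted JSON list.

FIRST iteration:
pass 1:
  A via A→a: +{a}
  B via B→a: +{a}
  C via C→A a B: +{a}
  C via C→b: +{b}
  S via S→a B: +{a}
  S via S→b: +{b}
  S: {a,b}  A: {a}  B: {a}  C: {a,b}
pass 2:
  B via B→S: +{b}
  S: {a,b}  A: {a}  B: {a,b}  C: {a,b}
pass 3: (stable)
  S: {a,b}  A: {a}  B: {a,b}  C: {a,b}

FIRST(S) = ["a", "b"]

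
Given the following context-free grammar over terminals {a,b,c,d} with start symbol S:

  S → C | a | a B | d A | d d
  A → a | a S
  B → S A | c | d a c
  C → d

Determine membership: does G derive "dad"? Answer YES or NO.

CNF form of G:
  S -> T0 B | T1 A | T1 T1 | a | d
  A -> T0 S | a
  B -> S A | T1 X3 | c
  C -> d
  T0 -> a
  T1 -> d
  T2 -> c
  X3 -> T0 T2

CYK table (by increasing span):
  T[0,0] 'd' = {C,S,T1}  orig:{C,S}
  T[1,1] 'a' = {A,S,T0}  orig:{A,S}
  T[2,2] 'd' = {C,S,T1}  orig:{C,S}
  T[0,1] 'da' = {B,S}
  T[1,2] 'ad' = {A}
  T[0,2] 'dad' = {B,S}

S ∈ T[0,2] ⇒ YES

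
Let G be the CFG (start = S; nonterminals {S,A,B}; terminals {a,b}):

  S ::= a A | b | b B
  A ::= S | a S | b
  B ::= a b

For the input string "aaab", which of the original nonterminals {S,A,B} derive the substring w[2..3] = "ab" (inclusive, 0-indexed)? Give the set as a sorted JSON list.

CNF form of G:
  S -> T0 A | T1 B | b
  A -> T0 A | T0 S | T1 B | b
  B -> T0 T1
  T0 -> a
  T1 -> b

CYK table (by increasing span), restricted to cells inside w[2..3]:
  cell(2,2) a: {T0}  orig:{}
  cell(3,3) b: {A,S,T1}  orig:{A,S}
  cell(2,3) ab: {A,B,S}

Original NTs in T[2,3] deriving "ab": ["A", "B", "S"]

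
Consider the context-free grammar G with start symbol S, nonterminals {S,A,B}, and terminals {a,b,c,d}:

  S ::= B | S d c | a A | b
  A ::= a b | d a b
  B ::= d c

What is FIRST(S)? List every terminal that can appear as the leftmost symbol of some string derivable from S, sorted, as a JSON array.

FIRST sets, iterate to fixpoint:
iter 1:
  A via A→a b: +{a}
  A via A→d a b: +{d}
  B via B→d c: +{d}
  S via S→B: +{d}
  S via S→a A: +{a}
  S via S→b: +{b}
  S: {a,b,d}  A: {a,d}  B: {d}
iter 2: (stable)
  S: {a,b,d}  A: {a,d}  B: {d}

FIRST(S) = ["a", "b", "d"]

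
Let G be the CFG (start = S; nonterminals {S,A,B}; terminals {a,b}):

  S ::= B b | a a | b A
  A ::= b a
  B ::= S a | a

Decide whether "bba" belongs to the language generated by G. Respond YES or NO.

Convert to CNF:
  S -> B T0 | T0 A | T1 T1
  A -> T0 T1
  B -> S T1 | a
  T0 -> b
  T1 -> a

Fill CYK table bottom-up:
  T[0,0] 'b' = {T0}  orig:{}
  T[1,1] 'b' = {T0}  orig:{}
  T[2,2] 'a' = {B,T1}  orig:{B}
  T[0,1] 'bb' = ∅
  T[1,2] 'ba' = {A}
  T[0,2] 'bba' = {S}

S ∈ T[0,2] ⇒ YES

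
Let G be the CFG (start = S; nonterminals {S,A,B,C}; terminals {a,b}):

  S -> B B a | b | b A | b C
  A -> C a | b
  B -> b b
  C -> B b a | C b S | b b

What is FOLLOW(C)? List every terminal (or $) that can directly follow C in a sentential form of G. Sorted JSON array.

FIRST sets, iterate to fixpoint:
iter 1:
  A via A→b: +{b}
  B via B→b b: +{b}
  C via C→B b a: +{b}
  S via S→B B a: +{b}
  FIRST[S]={b}  FIRST[A]={b}  FIRST[B]={b}  FIRST[C]={b}
iter 2: (no change)
  FIRST[S]={b}  FIRST[A]={b}  FIRST[B]={b}  FIRST[C]={b}

FOLLOW sets:
initialize: $ ∈ FOLLOW(S)
iter 1:
  A→C a: FOLLOW(C) ⊇ FIRST(a) = {a}; new: +{a}
  C→B b a: FOLLOW(B) ⊇ FIRST(b) = {b}; new: +{b}
  C→C b S: FOLLOW(C) ⊇ FIRST(b) = {b}; new: +{b}
  C→C b S: FOLLOW(S) ⊇ FOLLOW(C) ⊇ {a,b}; new: +{a,b}
  S→B B a: FOLLOW(B) ⊇ FIRST(a) = {a}; new: +{a}
  S→b A: FOLLOW(A) ⊇ FOLLOW(S) ⊇ {$,a,b}; new: +{$,a,b}
  S→b C: FOLLOW(C) ⊇ FOLLOW(S) ⊇ {$,a,b}; new: +{$}
  S: {$,a,b}  A: {$,a,b}  B: {a,b}  C: {$,a,b}
iter 2: done
  S: {$,a,b}  A: {$,a,b}  B: {a,b}  C: {$,a,b}

FOLLOW(C) = ["$", "a", "b"]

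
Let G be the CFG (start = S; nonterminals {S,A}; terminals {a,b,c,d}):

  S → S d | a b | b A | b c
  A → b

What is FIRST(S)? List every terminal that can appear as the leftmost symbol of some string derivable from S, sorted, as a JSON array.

FIRST iteration:
round 1:
  A via A→b: +{b}
  S via S→a b: +{a}
  S via S→b A: +{b}
  S: {a,b}  A: {b}
round 2: done
  S: {a,b}  A: {b}

FIRST(S) = ["a", "b"]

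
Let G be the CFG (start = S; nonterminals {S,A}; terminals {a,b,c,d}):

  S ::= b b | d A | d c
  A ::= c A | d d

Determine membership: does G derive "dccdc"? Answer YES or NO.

Convert to CNF:
  S -> T1 A | T1 T0 | T2 T2
  A -> T0 A | T1 T1
  T0 -> c
  T1 -> d
  T2 -> b

Fill CYK table bottom-up:
  T[0,0] 'd' = {T1}  orig:{}
  T[1,1] 'c' = {T0}  orig:{}
  T[2,2] 'c' = {T0}  orig:{}
  T[3,3] 'd' = {T1}  orig:{}
  T[4,4] 'c' = {T0}  orig:{}
  T[0,1] 'dc' = {S}
  T[1,2] 'cc' = ∅
  T[2,3] 'cd' = ∅
  T[3,4] 'dc' = {S}
  T[0,2] 'dcc' = ∅
  T[1,3] 'ccd' = ∅
  T[2,4] 'cdc' = ∅
  T[0,3] 'dccd' = ∅
  T[1,4] 'ccdc' = ∅
  T[0,4] 'dccdc' = ∅

S ∉ T[0,4] ⇒ NO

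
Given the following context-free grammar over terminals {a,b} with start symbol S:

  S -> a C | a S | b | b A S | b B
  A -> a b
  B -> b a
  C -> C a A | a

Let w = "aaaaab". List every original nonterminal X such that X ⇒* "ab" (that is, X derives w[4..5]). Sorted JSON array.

CNF form of G:
  S -> T0 C | T0 S | T1 B | T1 X3 | b
  A -> T0 T1
  B -> T1 T0
  C -> C X2 | a
  T0 -> a
  T1 -> b
  X2 -> T0 A
  X3 -> A S

CYK fill, restricted to cells inside w[4..5]:
  cell(4,4) a: {C,T0}  orig:{C}
  cell(5,5) b: {S,T1}  orig:{S}
  cell(4,5) ab: {A,S}

Original NTs in T[4,5] deriving "ab": ["A", "S"]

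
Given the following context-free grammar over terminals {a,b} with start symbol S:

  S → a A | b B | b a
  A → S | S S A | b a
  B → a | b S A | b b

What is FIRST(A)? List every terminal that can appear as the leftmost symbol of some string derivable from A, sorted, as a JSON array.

Compute FIRST by fixpoint:
round 1:
  A via A→b a: +{b}
  B via B→a: +{a}
  B via B→b S A: +{b}
  S via S→a A: +{a}
  S via S→b B: +{b}
  S: {a,b}  A: {b}  B: {a,b}
round 2:
  A via A→S: +{a}
  S: {a,b}  A: {a,b}  B: {a,b}
round 3: (no change)
  S: {a,b}  A: {a,b}  B: {a,b}

FIRST(A) = ["a", "b"]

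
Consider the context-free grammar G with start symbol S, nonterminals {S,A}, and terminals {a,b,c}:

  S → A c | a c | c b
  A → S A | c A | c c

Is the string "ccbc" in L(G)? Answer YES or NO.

Convert to CNF:
  S -> A T0 | T0 T2 | T1 T0
  A -> S A | T0 A | T0 T0
  T0 -> c
  T1 -> a
  T2 -> b

CYK fill:
  cell(0,0) c: {T0}  orig:{}
  cell(1,1) c: {T0}  orig:{}
  cell(2,2) b: {T2}  orig:{}
  cell(3,3) c: {T0}  orig:{}
  cell(0,1) cc: {A}
  cell(1,2) cb: {S}
  cell(2,3) bc: ∅
  cell(0,2) ccb: ∅
  cell(1,3) cbc: ∅
  cell(0,3) ccbc: ∅

S ∉ T[0,3] ⇒ NO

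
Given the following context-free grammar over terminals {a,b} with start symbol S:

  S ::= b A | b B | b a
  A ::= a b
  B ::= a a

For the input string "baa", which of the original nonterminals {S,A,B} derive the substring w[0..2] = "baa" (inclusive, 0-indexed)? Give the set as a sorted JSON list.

Convert to CNF:
  S -> T1 A | T1 B | T1 T0
  A -> T0 T1
  B -> T0 T0
  T0 -> a
  T1 -> b

Fill CYK table bottom-up — only the sub-triangle for w[0..2]:
  [0..0]={T1}  "b"  orig:{}
  [1..1]={T0}  "a"  orig:{}
  [2..2]={T0}  "a"  orig:{}
  [0..1]={S}  "ba"
  [1..2]={B}  "aa"
  [0..2]={S}  "baa"

Original NTs in T[0,2] deriving "baa": ["S"]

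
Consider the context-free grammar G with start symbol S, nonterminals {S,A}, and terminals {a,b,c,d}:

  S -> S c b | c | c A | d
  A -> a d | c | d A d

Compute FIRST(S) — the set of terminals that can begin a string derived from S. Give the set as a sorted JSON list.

Compute FIRST by fixpoint:
pass 1:
  A via A→a d: +{a}
  A via A→c: +{c}
  A via A→d A d: +{d}
  S via S→c: +{c}
  S via S→d: +{d}
  FIRST(S)={c,d}  FIRST(A)={a,c,d}
pass 2: — fixpoint
  FIRST(S)={c,d}  FIRST(A)={a,c,d}

FIRST(S) = ["c", "d"]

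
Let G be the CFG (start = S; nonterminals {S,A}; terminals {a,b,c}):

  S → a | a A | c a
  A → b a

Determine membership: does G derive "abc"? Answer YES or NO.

Convert to CNF:
  S -> T1 A | T2 T1 | a
  A -> T0 T1
  T0 -> b
  T1 -> a
  T2 -> c

Fill CYK table bottom-up:
  [0..0]={S,T1}  "a"  orig:{S}
  [1..1]={T0}  "b"  orig:{}
  [2..2]={T2}  "c"  orig:{}
  [0..1]=∅  "ab"
  [1..2]=∅  "bc"
  [0..2]=∅  "abc"

S ∉ T[0,2] ⇒ NO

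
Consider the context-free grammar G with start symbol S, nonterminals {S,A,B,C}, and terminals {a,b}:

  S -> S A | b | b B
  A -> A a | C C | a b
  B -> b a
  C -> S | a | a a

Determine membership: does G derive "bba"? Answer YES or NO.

CNF form of G:
  S -> S A | T1 B | b
  A -> A T0 | C C | T0 T1
  B -> T1 T0
  C -> S A | T0 T0 | T1 B | a | b
  T0 -> a
  T1 -> b

Fill CYK table bottom-up:
  cell(0,0) b: {C,S,T1}  orig:{C,S}
  cell(1,1) b: {C,S,T1}  orig:{C,S}
  cell(2,2) a: {C,T0}  orig:{C}
  cell(0,1) bb: {A}
  cell(1,2) ba: {A,B}
  cell(0,2) bba: {A,C,S}

S ∈ T[0,2] ⇒ YES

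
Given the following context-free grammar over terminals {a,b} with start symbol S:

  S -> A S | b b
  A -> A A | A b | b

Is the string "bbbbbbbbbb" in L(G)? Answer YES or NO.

CNF form of G:
  S -> A S | T0 T0
  A -> A A | A T0 | b
  T0 -> b

Fill CYK table bottom-up:
  [0..0]={A,T0}  "b"  orig:{A}
  [1..1]={A,T0}  "b"  orig:{A}
  [2..2]={A,T0}  "b"  orig:{A}
  [3..3]={A,T0}  "b"  orig:{A}
  [4..4]={A,T0}  "b"  orig:{A}
  [5..5]={A,T0}  "b"  orig:{A}
  [6..6]={A,T0}  "b"  orig:{A}
  [7..7]={A,T0}  "b"  orig:{A}
  [8..8]={A,T0}  "b"  orig:{A}
  [9..9]={A,T0}  "b"  orig:{A}
  [0..1]={A,S}  "bb"
  [1..2]={A,S}  "bb"
  [2..3]={A,S}  "bb"
  [3..4]={A,S}  "bb"
  [4..5]={A,S}  "bb"
  [5..6]={A,S}  "bb"
  [6..7]={A,S}  "bb"
  [7..8]={A,S}  "bb"
  [8..9]={A,S}  "bb"
  [0..2]={A,S}  "bbb"
  [1..3]={A,S}  "bbb"
  [2..4]={A,S}  "bbb"
  [3..5]={A,S}  "bbb"
  [4..6]={A,S}  "bbb"
  [5..7]={A,S}  "bbb"
  [6..8]={A,S}  "bbb"
  [7..9]={A,S}  "bbb"
  [0..3]={A,S}  "bbbb"
  [1..4]={A,S}  "bbbb"
  [2..5]={A,S}  "bbbb"
  [3..6]={A,S}  "bbbb"
  [4..7]={A,S}  "bbbb"
  [5..8]={A,S}  "bbbb"
  [6..9]={A,S}  "bbbb"
  [0..4]={A,S}  "bbbbb"
  [1..5]={A,S}  "bbbbb"
  [2..6]={A,S}  "bbbbb"
  [3..7]={A,S}  "bbbbb"
  [4..8]={A,S}  "bbbbb"
  [5..9]={A,S}  "bbbbb"
  [0..5]={A,S}  "bbbbbb"
  [1..6]={A,S}  "bbbbbb"
  [2..7]={A,S}  "bbbbbb"
  [3..8]={A,S}  "bbbbbb"
  [4..9]={A,S}  "bbbbbb"
  [0..6]={A,S}  "bbbbbbb"
  [1..7]={A,S}  "bbbbbbb"
  [2..8]={A,S}  "bbbbbbb"
  [3..9]={A,S}  "bbbbbbb"
  [0..7]={A,S}  "bbbbbbbb"
  [1..8]={A,S}  "bbbbbbbb"
  [2..9]={A,S}  "bbbbbbbb"
  [0..8]={A,S}  "bbbbbbbbb"
  [1..9]={A,S}  "bbbbbbbbb"
  [0..9]={A,S}  "bbbbbbbbbb"

S ∈ T[0,9] ⇒ YES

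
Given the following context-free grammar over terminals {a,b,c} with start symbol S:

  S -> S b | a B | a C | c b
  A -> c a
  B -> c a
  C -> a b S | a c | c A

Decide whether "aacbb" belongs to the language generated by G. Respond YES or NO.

CNF form of G:
  S -> S T2 | T0 T2 | T1 B | T1 C
  A -> T0 T1
  B -> T0 T1
  C -> T0 A | T1 T0 | T1 X3
  T0 -> c
  T1 -> a
  T2 -> b
  X3 -> T2 S

CYK fill:
  [0..0]={T1}  "a"  orig:{}
  [1..1]={T1}  "a"  orig:{}
  [2..2]={T0}  "c"  orig:{}
  [3..3]={T2}  "b"  orig:{}
  [4..4]={T2}  "b"  orig:{}
  [0..1]=∅  "aa"
  [1..2]={C}  "ac"
  [2..3]={S}  "cb"
  [3..4]=∅  "bb"
  [0..2]={S}  "aac"
  [1..3]=∅  "acb"
  [2..4]={S}  "cbb"
  [0..3]={S}  "aacb"
  [1..4]=∅  "acbb"
  [0..4]={S}  "aacbb"

S ∈ T[0,4] ⇒ YES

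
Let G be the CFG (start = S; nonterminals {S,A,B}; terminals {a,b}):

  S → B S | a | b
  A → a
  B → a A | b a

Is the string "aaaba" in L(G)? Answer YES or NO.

CNF form of G:
  S -> B S | a | b
  A -> a
  B -> T0 A | T1 T0
  T0 -> a
  T1 -> b

CYK table (by increasing span):
  cell(0,0) a: {A,S,T0}  orig:{A,S}
  cell(1,1) a: {A,S,T0}  orig:{A,S}
  cell(2,2) a: {A,S,T0}  orig:{A,S}
  cell(3,3) b: {S,T1}  orig:{S}
  cell(4,4) a: {A,S,T0}  orig:{A,S}
  cell(0,1) aa: {B}
  cell(1,2) aa: {B}
  cell(2,3) ab: ∅
  cell(3,4) ba: {B}
  cell(0,2) aaa: {S}
  cell(1,3) aab: {S}
  cell(2,4) aba: ∅
  cell(0,3) aaab: ∅
  cell(1,4) aaba: ∅
  cell(0,4) aaaba: ∅

S ∉ T[0,4] ⇒ NO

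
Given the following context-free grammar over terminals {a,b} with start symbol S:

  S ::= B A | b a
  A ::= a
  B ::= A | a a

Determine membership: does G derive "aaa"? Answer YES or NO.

CNF form of G:
  S -> B A | T1 T0
  A -> a
  B -> T0 T0 | a
  T0 -> a
  T1 -> b

Fill CYK table bottom-up:
  T[0,0] 'a' = {A,B,T0}  orig:{A,B}
  T[1,1] 'a' = {A,B,T0}  orig:{A,B}
  T[2,2] 'a' = {A,B,T0}  orig:{A,B}
  T[0,1] 'aa' = {B,S}
  T[1,2] 'aa' = {B,S}
  T[0,2] 'aaa' = {S}

S ∈ T[0,2] ⇒ YES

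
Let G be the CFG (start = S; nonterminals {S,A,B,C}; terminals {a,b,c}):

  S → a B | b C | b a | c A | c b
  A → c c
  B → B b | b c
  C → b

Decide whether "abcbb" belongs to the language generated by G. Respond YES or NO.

Convert to CNF:
  S -> T0 A | T0 T1 | T1 C | T1 T2 | T2 B
  A -> T0 T0
  B -> B T1 | T1 T0
  C -> b
  T0 -> c
  T1 -> b
  T2 -> a

Fill CYK table bottom-up:
  [0..0]={T2}  "a"  orig:{}
  [1..1]={C,T1}  "b"  orig:{C}
  [2..2]={T0}  "c"  orig:{}
  [3..3]={C,T1}  "b"  orig:{C}
  [4..4]={C,T1}  "b"  orig:{C}
  [0..1]=∅  "ab"
  [1..2]={B}  "bc"
  [2..3]={S}  "cb"
  [3..4]={S}  "bb"
  [0..2]={S}  "abc"
  [1..3]={B}  "bcb"
  [2..4]=∅  "cbb"
  [0..3]={S}  "abcb"
  [1..4]={B}  "bcbb"
  [0..4]={S}  "abcbb"

S ∈ T[0,4] ⇒ YES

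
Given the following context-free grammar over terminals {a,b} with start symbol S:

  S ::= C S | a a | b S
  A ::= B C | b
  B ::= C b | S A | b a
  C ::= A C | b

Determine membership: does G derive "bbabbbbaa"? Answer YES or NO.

Convert to CNF:
  S -> C S | T0 S | T1 T1
  A -> B C | b
  B -> C T0 | S A | T0 T1
  C -> A C | b
  T0 -> b
  T1 -> a

CYK fill:
  cell(0,0) b: {A,C,T0}  orig:{A,C}
  cell(1,1) b: {A,C,T0}  orig:{A,C}
  cell(2,2) a: {T1}  orig:{}
  cell(3,3) b: {A,C,T0}  orig:{A,C}
  cell(4,4) b: {A,C,T0}  orig:{A,C}
  cell(5,5) b: {A,C,T0}  orig:{A,C}
  cell(6,6) b: {A,C,T0}  orig:{A,C}
  cell(7,7) a: {T1}  orig:{}
  cell(8,8) a: {T1}  orig:{}
  cell(0,1) bb: {B,C}
  cell(1,2) ba: {B}
  cell(2,3) ab: ∅
  cell(3,4) bb: {B,C}
  cell(4,5) bb: {B,C}
  cell(5,6) bb: {B,C}
  cell(6,7) ba: {B}
  cell(7,8) aa: {S}
  cell(0,2) bba: ∅
  cell(1,3) bab: {A}
  cell(2,4) abb: ∅
  cell(3,5) bbb: {A,B,C}
  cell(4,6) bbb: {A,B,C}
  cell(5,7) bba: ∅
  cell(6,8) baa: {S}
  cell(0,3) bbab: ∅
  cell(1,4) babb: {A,C}
  cell(2,5) abbb: ∅
  cell(3,6) bbbb: {A,B,C}
  cell(4,7) bbba: ∅
  cell(5,8) bbaa: {S}
  cell(0,4) bbabb: {C}
  cell(1,5) babbb: {A,B,C}
  cell(2,6) abbbb: ∅
  cell(3,7) bbbba: ∅
  cell(4,8) bbbaa: {S}
  cell(0,5) bbabbb: {B,C}
  cell(1,6) babbbb: {A,B,C}
  cell(2,7) abbbba: ∅
  cell(3,8) bbbbaa: {S}
  cell(0,6) bbabbbb: {A,B,C}
  cell(1,7) babbbba: ∅
  cell(2,8) abbbbaa: ∅
  cell(0,7) bbabbbba: ∅
  cell(1,8) babbbbaa: {S}
  cell(0,8) bbabbbbaa: {S}

S ∈ T[0,8] ⇒ YES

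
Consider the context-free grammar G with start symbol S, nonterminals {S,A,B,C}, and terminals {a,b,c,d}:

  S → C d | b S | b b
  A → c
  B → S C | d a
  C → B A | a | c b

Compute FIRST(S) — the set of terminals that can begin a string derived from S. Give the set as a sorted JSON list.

Compute FIRST by fixpoint:
round 1:
  A via A→c: +{c}
  B via B→d a: +{d}
  C via C→B A: +{d}
  C via C→a: +{a}
  C via C→c b: +{c}
  S via S→C d: +{a,c,d}
  S via S→b S: +{b}
  FIRST[S]={a,b,c,d}  FIRST[A]={c}  FIRST[B]={d}  FIRST[C]={a,c,d}
round 2:
  B via B→S C: +{a,b,c}
  C via C→B A: +{b}
  FIRST[S]={a,b,c,d}  FIRST[A]={c}  FIRST[B]={a,b,c,d}  FIRST[C]={a,b,c,d}
round 3: done
  FIRST[S]={a,b,c,d}  FIRST[A]={c}  FIRST[B]={a,b,c,d}  FIRST[C]={a,b,c,d}

FIRST(S) = ["a", "b", "c", "d"]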